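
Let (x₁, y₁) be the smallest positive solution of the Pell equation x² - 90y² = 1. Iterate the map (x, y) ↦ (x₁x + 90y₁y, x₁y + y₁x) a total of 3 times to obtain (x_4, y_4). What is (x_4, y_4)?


Step 1: Find the fundamental solution (x₁, y₁) of x² - 90y² = 1.
  Expand √90 as a continued fraction. a₀ = ⌊√90⌋ = 9; iterate m_{k+1} = d_k·a_k − m_k, d_{k+1} = (90 − m_{k+1}²)/d_k, a_{k+1} = ⌊(a₀ + m_{k+1})/d_{k+1}⌋ (starting m₀ = 0, d₀ = 1), with convergents p_k = a_k·p_{k-1} + p_{k-2}, q_k = a_k·q_{k-1} + q_{k-2} (p₋₁ = 1, q₋₁ = 0):
  k = 0: a₀ = 9; p₀/q₀ = 9/1; p₀² − 90·q₀² = 81 − 90 = -9.
  k = 1: m = 9, d = 9, a = ⌊(9 + 9)/9⌋ = 2; p/q = (2·9 + 1)/(2·1 + 0) = 19/2; p² − 90·q² = 361 − 360 = 1.
  The first convergent with p² − 90·q² = 1 gives the fundamental solution (x₁, y₁) = (19, 2).
Step 2: Apply the recurrence (x_{n+1}, y_{n+1}) = (x₁x_n + 90y₁y_n, x₁y_n + y₁x_n) repeatedly.
  From (x_1, y_1) = (19, 2): x_2 = 19·19 + 90·2·2 = 721; y_2 = 19·2 + 2·19 = 76.
  From (x_2, y_2) = (721, 76): x_3 = 19·721 + 90·2·76 = 27379; y_3 = 19·76 + 2·721 = 2886.
  From (x_3, y_3) = (27379, 2886): x_4 = 19·27379 + 90·2·2886 = 1039681; y_4 = 19·2886 + 2·27379 = 109592.
Step 3: Verify x_4² - 90·y_4² = 1080936581761 - 1080936581760 = 1 (should be 1). ✓

(x_1, y_1) = (19, 2); (x_4, y_4) = (1039681, 109592).


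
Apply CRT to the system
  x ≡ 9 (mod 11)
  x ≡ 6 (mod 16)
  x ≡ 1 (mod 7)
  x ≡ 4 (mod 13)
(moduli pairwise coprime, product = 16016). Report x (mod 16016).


Product of moduli M = 11 · 16 · 7 · 13 = 16016.
Merge one congruence at a time:
  Start: x ≡ 9 (mod 11).
  Combine with x ≡ 6 (mod 16); new modulus lcm = 176.
    Write x = 9 + 11·t and substitute into x ≡ 6 (mod 16): 11·t ≡ 6 − 9 = -3 (mod 16).
    Reduce coefficients mod 16: 11·t ≡ 13 (mod 16).
    The inverse of 11 mod 16 is 3 (since 11·3 = 33 = 2·16 + 1), so t ≡ 3·13 = 39 ≡ 7 (mod 16).
    Then x = 9 + 11·7 = 86, valid modulo lcm(11, 16) = 176: x ≡ 86 (mod 176).
  Combine with x ≡ 1 (mod 7); new modulus lcm = 1232.
    Write x = 86 + 176·t and substitute into x ≡ 1 (mod 7): 176·t ≡ 1 − 86 = -85 (mod 7).
    Reduce coefficients mod 7: 1·t ≡ 6 (mod 7).
    So t ≡ 6 (mod 7).
    Then x = 86 + 176·6 = 1142, valid modulo lcm(176, 7) = 1232: x ≡ 1142 (mod 1232).
  Combine with x ≡ 4 (mod 13); new modulus lcm = 16016.
    Write x = 1142 + 1232·t and substitute into x ≡ 4 (mod 13): 1232·t ≡ 4 − 1142 = -1138 (mod 13).
    Reduce coefficients mod 13: 10·t ≡ 6 (mod 13).
    The inverse of 10 mod 13 is 4 (since 10·4 = 40 = 3·13 + 1), so t ≡ 4·6 = 24 ≡ 11 (mod 13).
    Then x = 1142 + 1232·11 = 14694, valid modulo lcm(1232, 13) = 16016: x ≡ 14694 (mod 16016).
Verify against each original: 14694 mod 11 = 9, 14694 mod 16 = 6, 14694 mod 7 = 1, 14694 mod 13 = 4.

x ≡ 14694 (mod 16016).


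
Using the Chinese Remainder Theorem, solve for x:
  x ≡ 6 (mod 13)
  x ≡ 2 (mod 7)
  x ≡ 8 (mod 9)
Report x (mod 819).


Moduli 13, 7, 9 are pairwise coprime; by CRT there is a unique solution modulo M = 13 · 7 · 9 = 819.
Solve pairwise, accumulating the modulus:
  Start with x ≡ 6 (mod 13).
  Combine with x ≡ 2 (mod 7): since gcd(13, 7) = 1, we get a unique residue mod 91.
    Write x = 6 + 13·t and substitute into x ≡ 2 (mod 7): 13·t ≡ 2 − 6 = -4 (mod 7).
    Reduce coefficients mod 7: 6·t ≡ 3 (mod 7).
    The inverse of 6 mod 7 is 6 (since 6·6 = 36 = 5·7 + 1), so t ≡ 6·3 = 18 ≡ 4 (mod 7).
    Then x = 6 + 13·4 = 58, valid modulo lcm(13, 7) = 91: x ≡ 58 (mod 91).
  Combine with x ≡ 8 (mod 9): since gcd(91, 9) = 1, we get a unique residue mod 819.
    Write x = 58 + 91·t and substitute into x ≡ 8 (mod 9): 91·t ≡ 8 − 58 = -50 (mod 9).
    Reduce coefficients mod 9: 1·t ≡ 4 (mod 9).
    So t ≡ 4 (mod 9).
    Then x = 58 + 91·4 = 422, valid modulo lcm(91, 9) = 819: x ≡ 422 (mod 819).
Verify: 422 mod 13 = 6 ✓, 422 mod 7 = 2 ✓, 422 mod 9 = 8 ✓.

x ≡ 422 (mod 819).


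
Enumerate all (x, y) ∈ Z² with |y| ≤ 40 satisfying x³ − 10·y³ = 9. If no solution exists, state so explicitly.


The equation is x³ - 10y³ = 9. For fixed y, x³ = 10·y³ + 9, so a solution requires the RHS to be a perfect cube.
Strategy: iterate y from -40 to 40, compute RHS = 10·y³ + 9, and check whether it is a (positive or negative) perfect cube.
Check small values of y:
  y = 0: RHS = 9 is not a perfect cube.
  y = 1: RHS = 19 is not a perfect cube.
  y = -1: RHS = -1 = (-1)³ ⇒ x = -1 works.
  y = 2: RHS = 89 is not a perfect cube.
  y = -2: RHS = -71 is not a perfect cube.
  y = 3: RHS = 279 is not a perfect cube.
  y = -3: RHS = -261 is not a perfect cube.
Continuing the search up to |y| = 40 finds no further solutions beyond those listed.
Collected solutions: (-1, -1).

Solutions (with |y| ≤ 40): (-1, -1).


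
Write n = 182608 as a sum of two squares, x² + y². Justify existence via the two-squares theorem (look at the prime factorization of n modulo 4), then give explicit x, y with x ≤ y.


Step 1: Factor n = 182608 = 2^4 · 101 · 113.
Step 2: Check the mod-4 condition on each prime factor: 2 = 2 (special); 101 ≡ 1 (mod 4), exponent 1; 113 ≡ 1 (mod 4), exponent 1.
All primes ≡ 3 (mod 4) appear to even exponent (or don't appear), so by the two-squares theorem n IS expressible as a sum of two squares.
Step 3: Build a representation. Group n = k² · m with k = 4 and m = 101 · 113 = 11413 (a product of primes ≡ 1 (mod 4)); a representation of m scales to one of n via (k·x)² + (k·y)² = k²(x² + y²). Each prime p ≡ 1 (mod 4) is itself a sum of two squares; find a² by testing p − a² for a perfect square:
  101: 101 − 1² = 100 = 10² ⇒ 101 = 1² + 10².
  113: 113 − 1² = 112, 113 − 2² = 109, 113 − 3² = 104, 113 − 4² = 97, 113 − 5² = 88, 113 − 6² = 77, 113 − 7² = 64 = 8² ⇒ 113 = 7² + 8².
  Combine using the Brahmagupta–Fibonacci identity (a² + b²)(c² + d²) = (ac − bd)² + (ad + bc)² = (ac + bd)² + (ad − bc)²:
  101 · 113 = 11413: from (1² + 10²)(7² + 8²), take (1·7 − 10·8, 1·8 + 10·7) = (7 − 80, 8 + 70) = (-73, 78); dropping signs (only squares matter) gives (73, 78); check 73² + 78² = 5329 + 6084 = 11413 ✓.
  Scale by k = 4: (4·73, 4·78) = (292, 312).
Step 4: Order so x ≤ y and verify: 292² + 312² = 85264 + 97344 = 182608 = n. ✓

n = 182608 = 292² + 312² (one valid representation with x ≤ y).


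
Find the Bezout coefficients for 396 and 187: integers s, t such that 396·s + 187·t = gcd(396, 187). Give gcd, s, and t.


Euclidean algorithm on (396, 187) — divide until remainder is 0:
  396 = 2 · 187 + 22
  187 = 8 · 22 + 11
  22 = 2 · 11 + 0
gcd(396, 187) = 11.
Track Bezout coefficients alongside the remainders: start with r₀ = 396 = a·1 + b·0 (s = 1, t = 0) and r₁ = 187 = a·0 + b·1 (s = 0, t = 1); each new remainder r_{k+1} = r_{k-1} − q_k·r_k inherits s_{k+1} = s_{k-1} − q_k·s_k, t_{k+1} = t_{k-1} − q_k·t_k, so r_k = a·s_k + b·t_k at every step:
  q = 2: r = 22, s = 1 − 2·0 = 1, t = 0 − 2·1 = -2  (check: 396·1 + 187·(-2) = 22)
  q = 8: r = 11, s = 0 − 8·1 = -8, t = 1 − 8·(-2) = 17  (check: 396·(-8) + 187·17 = 11)
The row with r = 11 (the gcd) gives the Bezout coefficients s = -8, t = 17.
Result: 396 · (-8) + 187 · (17) = 11.

gcd(396, 187) = 11; s = -8, t = 17 (check: 396·(-8) + 187·17 = 11).


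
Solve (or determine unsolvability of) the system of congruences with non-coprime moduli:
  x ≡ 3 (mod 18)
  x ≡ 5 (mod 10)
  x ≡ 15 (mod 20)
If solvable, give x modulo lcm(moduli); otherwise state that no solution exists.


Moduli 18, 10, 20 are not pairwise coprime, so CRT works modulo lcm(m_i) when all pairwise compatibility conditions hold.
Pairwise compatibility: gcd(m_i, m_j) must divide a_i - a_j for every pair.
Merge one congruence at a time:
  Start: x ≡ 3 (mod 18).
  Combine with x ≡ 5 (mod 10): gcd(18, 10) = 2; 5 - 3 = 2, which IS divisible by 2, so compatible.
    Write x = 3 + 18·t and substitute into x ≡ 5 (mod 10): 18·t ≡ 5 − 3 = 2 (mod 10).
    Divide the congruence (and modulus) by g = 2: 9·t ≡ 1 (mod 5).
    Reduce coefficients mod 5: 4·t ≡ 1 (mod 5).
    The inverse of 4 mod 5 is 4 (since 4·4 = 16 = 3·5 + 1), so t ≡ 4·1 = 4 ≡ 4 (mod 5).
    Then x = 3 + 18·4 = 75, valid modulo lcm(18, 10) = 90: x ≡ 75 (mod 90).
  Combine with x ≡ 15 (mod 20): gcd(90, 20) = 10; 15 - 75 = -60, which IS divisible by 10, so compatible.
    Write x = 75 + 90·t and substitute into x ≡ 15 (mod 20): 90·t ≡ 15 − 75 = -60 (mod 20).
    Divide the congruence (and modulus) by g = 10: 9·t ≡ -6 (mod 2).
    Reduce coefficients mod 2: 1·t ≡ 0 (mod 2).
    So t ≡ 0 (mod 2).
    Then x = 75 + 90·0 = 75, valid modulo lcm(90, 20) = 180: x ≡ 75 (mod 180).
Verify: 75 mod 18 = 3, 75 mod 10 = 5, 75 mod 20 = 15.

x ≡ 75 (mod 180).


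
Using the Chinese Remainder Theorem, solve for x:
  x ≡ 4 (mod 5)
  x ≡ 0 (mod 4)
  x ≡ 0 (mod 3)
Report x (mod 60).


Moduli 5, 4, 3 are pairwise coprime; by CRT there is a unique solution modulo M = 5 · 4 · 3 = 60.
Solve pairwise, accumulating the modulus:
  Start with x ≡ 4 (mod 5).
  Combine with x ≡ 0 (mod 4): since gcd(5, 4) = 1, we get a unique residue mod 20.
    Write x = 4 + 5·t and substitute into x ≡ 0 (mod 4): 5·t ≡ 0 − 4 = -4 (mod 4).
    Reduce coefficients mod 4: 1·t ≡ 0 (mod 4).
    So t ≡ 0 (mod 4).
    Then x = 4 + 5·0 = 4, valid modulo lcm(5, 4) = 20: x ≡ 4 (mod 20).
  Combine with x ≡ 0 (mod 3): since gcd(20, 3) = 1, we get a unique residue mod 60.
    Write x = 4 + 20·t and substitute into x ≡ 0 (mod 3): 20·t ≡ 0 − 4 = -4 (mod 3).
    Reduce coefficients mod 3: 2·t ≡ 2 (mod 3).
    The inverse of 2 mod 3 is 2 (since 2·2 = 4 = 1·3 + 1), so t ≡ 2·2 = 4 ≡ 1 (mod 3).
    Then x = 4 + 20·1 = 24, valid modulo lcm(20, 3) = 60: x ≡ 24 (mod 60).
Verify: 24 mod 5 = 4 ✓, 24 mod 4 = 0 ✓, 24 mod 3 = 0 ✓.

x ≡ 24 (mod 60).


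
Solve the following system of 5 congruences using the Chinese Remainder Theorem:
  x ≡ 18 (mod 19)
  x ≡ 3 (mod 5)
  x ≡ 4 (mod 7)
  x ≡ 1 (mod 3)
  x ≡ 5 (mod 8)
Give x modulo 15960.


Product of moduli M = 19 · 5 · 7 · 3 · 8 = 15960.
Merge one congruence at a time:
  Start: x ≡ 18 (mod 19).
  Combine with x ≡ 3 (mod 5); new modulus lcm = 95.
    Write x = 18 + 19·t and substitute into x ≡ 3 (mod 5): 19·t ≡ 3 − 18 = -15 (mod 5).
    Reduce coefficients mod 5: 4·t ≡ 0 (mod 5).
    The inverse of 4 mod 5 is 4 (since 4·4 = 16 = 3·5 + 1), so t ≡ 4·0 = 0 ≡ 0 (mod 5).
    Then x = 18 + 19·0 = 18, valid modulo lcm(19, 5) = 95: x ≡ 18 (mod 95).
  Combine with x ≡ 4 (mod 7); new modulus lcm = 665.
    Write x = 18 + 95·t and substitute into x ≡ 4 (mod 7): 95·t ≡ 4 − 18 = -14 (mod 7).
    Reduce coefficients mod 7: 4·t ≡ 0 (mod 7).
    The inverse of 4 mod 7 is 2 (since 4·2 = 8 = 1·7 + 1), so t ≡ 2·0 = 0 ≡ 0 (mod 7).
    Then x = 18 + 95·0 = 18, valid modulo lcm(95, 7) = 665: x ≡ 18 (mod 665).
  Combine with x ≡ 1 (mod 3); new modulus lcm = 1995.
    Write x = 18 + 665·t and substitute into x ≡ 1 (mod 3): 665·t ≡ 1 − 18 = -17 (mod 3).
    Reduce coefficients mod 3: 2·t ≡ 1 (mod 3).
    The inverse of 2 mod 3 is 2 (since 2·2 = 4 = 1·3 + 1), so t ≡ 2·1 = 2 ≡ 2 (mod 3).
    Then x = 18 + 665·2 = 1348, valid modulo lcm(665, 3) = 1995: x ≡ 1348 (mod 1995).
  Combine with x ≡ 5 (mod 8); new modulus lcm = 15960.
    Write x = 1348 + 1995·t and substitute into x ≡ 5 (mod 8): 1995·t ≡ 5 − 1348 = -1343 (mod 8).
    Reduce coefficients mod 8: 3·t ≡ 1 (mod 8).
    The inverse of 3 mod 8 is 3 (since 3·3 = 9 = 1·8 + 1), so t ≡ 3·1 = 3 ≡ 3 (mod 8).
    Then x = 1348 + 1995·3 = 7333, valid modulo lcm(1995, 8) = 15960: x ≡ 7333 (mod 15960).
Verify against each original: 7333 mod 19 = 18, 7333 mod 5 = 3, 7333 mod 7 = 4, 7333 mod 3 = 1, 7333 mod 8 = 5.

x ≡ 7333 (mod 15960).


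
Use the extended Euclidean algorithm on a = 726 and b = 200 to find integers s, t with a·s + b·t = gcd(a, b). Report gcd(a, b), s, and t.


Euclidean algorithm on (726, 200) — divide until remainder is 0:
  726 = 3 · 200 + 126
  200 = 1 · 126 + 74
  126 = 1 · 74 + 52
  74 = 1 · 52 + 22
  52 = 2 · 22 + 8
  22 = 2 · 8 + 6
  8 = 1 · 6 + 2
  6 = 3 · 2 + 0
gcd(726, 200) = 2.
Track Bezout coefficients alongside the remainders: start with r₀ = 726 = a·1 + b·0 (s = 1, t = 0) and r₁ = 200 = a·0 + b·1 (s = 0, t = 1); each new remainder r_{k+1} = r_{k-1} − q_k·r_k inherits s_{k+1} = s_{k-1} − q_k·s_k, t_{k+1} = t_{k-1} − q_k·t_k, so r_k = a·s_k + b·t_k at every step:
  q = 3: r = 126, s = 1 − 3·0 = 1, t = 0 − 3·1 = -3  (check: 726·1 + 200·(-3) = 126)
  q = 1: r = 74, s = 0 − 1·1 = -1, t = 1 − 1·(-3) = 4  (check: 726·(-1) + 200·4 = 74)
  q = 1: r = 52, s = 1 − 1·(-1) = 2, t = -3 − 1·4 = -7  (check: 726·2 + 200·(-7) = 52)
  q = 1: r = 22, s = -1 − 1·2 = -3, t = 4 − 1·(-7) = 11  (check: 726·(-3) + 200·11 = 22)
  q = 2: r = 8, s = 2 − 2·(-3) = 8, t = -7 − 2·11 = -29  (check: 726·8 + 200·(-29) = 8)
  q = 2: r = 6, s = -3 − 2·8 = -19, t = 11 − 2·(-29) = 69  (check: 726·(-19) + 200·69 = 6)
  q = 1: r = 2, s = 8 − 1·(-19) = 27, t = -29 − 1·69 = -98  (check: 726·27 + 200·(-98) = 2)
The row with r = 2 (the gcd) gives the Bezout coefficients s = 27, t = -98.
Result: 726 · (27) + 200 · (-98) = 2.

gcd(726, 200) = 2; s = 27, t = -98 (check: 726·27 + 200·(-98) = 2).


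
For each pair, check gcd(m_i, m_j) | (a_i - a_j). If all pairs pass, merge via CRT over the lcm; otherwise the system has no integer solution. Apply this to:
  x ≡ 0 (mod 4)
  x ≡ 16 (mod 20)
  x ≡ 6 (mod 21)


Moduli 4, 20, 21 are not pairwise coprime, so CRT works modulo lcm(m_i) when all pairwise compatibility conditions hold.
Pairwise compatibility: gcd(m_i, m_j) must divide a_i - a_j for every pair.
Merge one congruence at a time:
  Start: x ≡ 0 (mod 4).
  Combine with x ≡ 16 (mod 20): gcd(4, 20) = 4; 16 - 0 = 16, which IS divisible by 4, so compatible.
    Write x = 0 + 4·t and substitute into x ≡ 16 (mod 20): 4·t ≡ 16 − 0 = 16 (mod 20).
    Divide the congruence (and modulus) by g = 4: 1·t ≡ 4 (mod 5).
    So t ≡ 4 (mod 5).
    Then x = 0 + 4·4 = 16, valid modulo lcm(4, 20) = 20: x ≡ 16 (mod 20).
  Combine with x ≡ 6 (mod 21): gcd(20, 21) = 1; 6 - 16 = -10, which IS divisible by 1, so compatible.
    Write x = 16 + 20·t and substitute into x ≡ 6 (mod 21): 20·t ≡ 6 − 16 = -10 (mod 21).
    Reduce coefficients mod 21: 20·t ≡ 11 (mod 21).
    The inverse of 20 mod 21 is 20 (since 20·20 = 400 = 19·21 + 1), so t ≡ 20·11 = 220 ≡ 10 (mod 21).
    Then x = 16 + 20·10 = 216, valid modulo lcm(20, 21) = 420: x ≡ 216 (mod 420).
Verify: 216 mod 4 = 0, 216 mod 20 = 16, 216 mod 21 = 6.

x ≡ 216 (mod 420).


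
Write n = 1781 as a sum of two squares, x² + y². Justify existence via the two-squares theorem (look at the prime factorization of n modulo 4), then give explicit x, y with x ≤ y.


Step 1: Factor n = 1781 = 13 · 137.
Step 2: Check the mod-4 condition on each prime factor: 13 ≡ 1 (mod 4), exponent 1; 137 ≡ 1 (mod 4), exponent 1.
All primes ≡ 3 (mod 4) appear to even exponent (or don't appear), so by the two-squares theorem n IS expressible as a sum of two squares.
Step 3: Build a representation. Here n = 13 · 137 is a product of primes ≡ 1 (mod 4). Each prime p ≡ 1 (mod 4) is itself a sum of two squares; find a² by testing p − a² for a perfect square:
  13: 13 − 1² = 12, 13 − 2² = 9 = 3² ⇒ 13 = 2² + 3².
  137: 137 − 1² = 136, 137 − 2² = 133, 137 − 3² = 128, 137 − 4² = 121 = 11² ⇒ 137 = 4² + 11².
  Combine using the Brahmagupta–Fibonacci identity (a² + b²)(c² + d²) = (ac − bd)² + (ad + bc)² = (ac + bd)² + (ad − bc)²:
  13 · 137 = 1781: from (2² + 3²)(4² + 11²), take (2·4 − 3·11, 2·11 + 3·4) = (8 − 33, 22 + 12) = (-25, 34); dropping signs (only squares matter) gives (25, 34); check 25² + 34² = 625 + 1156 = 1781 ✓.
Step 4: Order so x ≤ y and verify: 25² + 34² = 625 + 1156 = 1781 = n. ✓

n = 1781 = 25² + 34² (one valid representation with x ≤ y).


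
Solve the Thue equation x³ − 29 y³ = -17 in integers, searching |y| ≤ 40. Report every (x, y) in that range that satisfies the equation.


The equation is x³ - 29y³ = -17. For fixed y, x³ = 29·y³ − 17, so a solution requires the RHS to be a perfect cube.
Strategy: iterate y from -40 to 40, compute RHS = 29·y³ − 17, and check whether it is a (positive or negative) perfect cube.
Check small values of y:
  y = 0: RHS = -17 is not a perfect cube.
  y = 1: RHS = 12 is not a perfect cube.
  y = -1: RHS = -46 is not a perfect cube.
  y = 2: RHS = 215 is not a perfect cube.
  y = -2: RHS = -249 is not a perfect cube.
  y = 3: RHS = 766 is not a perfect cube.
  y = -3: RHS = -800 is not a perfect cube.
Continuing the search up to |y| = 40 finds no solutions either.
No (x, y) in the scanned range satisfies the equation.

No integer solutions with |y| ≤ 40.


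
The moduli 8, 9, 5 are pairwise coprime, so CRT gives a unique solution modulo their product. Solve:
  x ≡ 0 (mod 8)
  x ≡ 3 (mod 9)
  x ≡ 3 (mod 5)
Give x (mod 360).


Moduli 8, 9, 5 are pairwise coprime; by CRT there is a unique solution modulo M = 8 · 9 · 5 = 360.
Solve pairwise, accumulating the modulus:
  Start with x ≡ 0 (mod 8).
  Combine with x ≡ 3 (mod 9): since gcd(8, 9) = 1, we get a unique residue mod 72.
    Write x = 0 + 8·t and substitute into x ≡ 3 (mod 9): 8·t ≡ 3 − 0 = 3 (mod 9).
    The inverse of 8 mod 9 is 8 (since 8·8 = 64 = 7·9 + 1), so t ≡ 8·3 = 24 ≡ 6 (mod 9).
    Then x = 0 + 8·6 = 48, valid modulo lcm(8, 9) = 72: x ≡ 48 (mod 72).
  Combine with x ≡ 3 (mod 5): since gcd(72, 5) = 1, we get a unique residue mod 360.
    Write x = 48 + 72·t and substitute into x ≡ 3 (mod 5): 72·t ≡ 3 − 48 = -45 (mod 5).
    Reduce coefficients mod 5: 2·t ≡ 0 (mod 5).
    The inverse of 2 mod 5 is 3 (since 2·3 = 6 = 1·5 + 1), so t ≡ 3·0 = 0 ≡ 0 (mod 5).
    Then x = 48 + 72·0 = 48, valid modulo lcm(72, 5) = 360: x ≡ 48 (mod 360).
Verify: 48 mod 8 = 0 ✓, 48 mod 9 = 3 ✓, 48 mod 5 = 3 ✓.

x ≡ 48 (mod 360).


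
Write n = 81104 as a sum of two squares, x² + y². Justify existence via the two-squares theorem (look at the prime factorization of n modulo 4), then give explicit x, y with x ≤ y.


Step 1: Factor n = 81104 = 2^4 · 37 · 137.
Step 2: Check the mod-4 condition on each prime factor: 2 = 2 (special); 37 ≡ 1 (mod 4), exponent 1; 137 ≡ 1 (mod 4), exponent 1.
All primes ≡ 3 (mod 4) appear to even exponent (or don't appear), so by the two-squares theorem n IS expressible as a sum of two squares.
Step 3: Build a representation. Group n = k² · m with k = 4 and m = 37 · 137 = 5069 (a product of primes ≡ 1 (mod 4)); a representation of m scales to one of n via (k·x)² + (k·y)² = k²(x² + y²). Each prime p ≡ 1 (mod 4) is itself a sum of two squares; find a² by testing p − a² for a perfect square:
  37: 37 − 1² = 36 = 6² ⇒ 37 = 1² + 6².
  137: 137 − 1² = 136, 137 − 2² = 133, 137 − 3² = 128, 137 − 4² = 121 = 11² ⇒ 137 = 4² + 11².
  Combine using the Brahmagupta–Fibonacci identity (a² + b²)(c² + d²) = (ac − bd)² + (ad + bc)² = (ac + bd)² + (ad − bc)²:
  37 · 137 = 5069: from (1² + 6²)(4² + 11²), take (1·4 − 6·11, 1·11 + 6·4) = (4 − 66, 11 + 24) = (-62, 35); dropping signs (only squares matter) gives (62, 35); check 62² + 35² = 3844 + 1225 = 5069 ✓.
  Scale by k = 4: (4·62, 4·35) = (248, 140).
Step 4: Order so x ≤ y and verify: 140² + 248² = 19600 + 61504 = 81104 = n. ✓

n = 81104 = 140² + 248² (one valid representation with x ≤ y).


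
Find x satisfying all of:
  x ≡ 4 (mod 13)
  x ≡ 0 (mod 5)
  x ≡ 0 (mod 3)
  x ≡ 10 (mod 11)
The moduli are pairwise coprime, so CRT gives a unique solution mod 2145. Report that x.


Product of moduli M = 13 · 5 · 3 · 11 = 2145.
Merge one congruence at a time:
  Start: x ≡ 4 (mod 13).
  Combine with x ≡ 0 (mod 5); new modulus lcm = 65.
    Write x = 4 + 13·t and substitute into x ≡ 0 (mod 5): 13·t ≡ 0 − 4 = -4 (mod 5).
    Reduce coefficients mod 5: 3·t ≡ 1 (mod 5).
    The inverse of 3 mod 5 is 2 (since 3·2 = 6 = 1·5 + 1), so t ≡ 2·1 = 2 ≡ 2 (mod 5).
    Then x = 4 + 13·2 = 30, valid modulo lcm(13, 5) = 65: x ≡ 30 (mod 65).
  Combine with x ≡ 0 (mod 3); new modulus lcm = 195.
    Write x = 30 + 65·t and substitute into x ≡ 0 (mod 3): 65·t ≡ 0 − 30 = -30 (mod 3).
    Reduce coefficients mod 3: 2·t ≡ 0 (mod 3).
    The inverse of 2 mod 3 is 2 (since 2·2 = 4 = 1·3 + 1), so t ≡ 2·0 = 0 ≡ 0 (mod 3).
    Then x = 30 + 65·0 = 30, valid modulo lcm(65, 3) = 195: x ≡ 30 (mod 195).
  Combine with x ≡ 10 (mod 11); new modulus lcm = 2145.
    Write x = 30 + 195·t and substitute into x ≡ 10 (mod 11): 195·t ≡ 10 − 30 = -20 (mod 11).
    Reduce coefficients mod 11: 8·t ≡ 2 (mod 11).
    The inverse of 8 mod 11 is 7 (since 8·7 = 56 = 5·11 + 1), so t ≡ 7·2 = 14 ≡ 3 (mod 11).
    Then x = 30 + 195·3 = 615, valid modulo lcm(195, 11) = 2145: x ≡ 615 (mod 2145).
Verify against each original: 615 mod 13 = 4, 615 mod 5 = 0, 615 mod 3 = 0, 615 mod 11 = 10.

x ≡ 615 (mod 2145).


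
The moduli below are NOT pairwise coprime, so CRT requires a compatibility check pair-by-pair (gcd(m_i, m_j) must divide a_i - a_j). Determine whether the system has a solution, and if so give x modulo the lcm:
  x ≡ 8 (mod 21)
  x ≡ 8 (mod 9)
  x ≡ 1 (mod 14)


Moduli 21, 9, 14 are not pairwise coprime, so CRT works modulo lcm(m_i) when all pairwise compatibility conditions hold.
Pairwise compatibility: gcd(m_i, m_j) must divide a_i - a_j for every pair.
Merge one congruence at a time:
  Start: x ≡ 8 (mod 21).
  Combine with x ≡ 8 (mod 9): gcd(21, 9) = 3; 8 - 8 = 0, which IS divisible by 3, so compatible.
    Write x = 8 + 21·t and substitute into x ≡ 8 (mod 9): 21·t ≡ 8 − 8 = 0 (mod 9).
    Divide the congruence (and modulus) by g = 3: 7·t ≡ 0 (mod 3).
    Reduce coefficients mod 3: 1·t ≡ 0 (mod 3).
    So t ≡ 0 (mod 3).
    Then x = 8 + 21·0 = 8, valid modulo lcm(21, 9) = 63: x ≡ 8 (mod 63).
  Combine with x ≡ 1 (mod 14): gcd(63, 14) = 7; 1 - 8 = -7, which IS divisible by 7, so compatible.
    Write x = 8 + 63·t and substitute into x ≡ 1 (mod 14): 63·t ≡ 1 − 8 = -7 (mod 14).
    Divide the congruence (and modulus) by g = 7: 9·t ≡ -1 (mod 2).
    Reduce coefficients mod 2: 1·t ≡ 1 (mod 2).
    So t ≡ 1 (mod 2).
    Then x = 8 + 63·1 = 71, valid modulo lcm(63, 14) = 126: x ≡ 71 (mod 126).
Verify: 71 mod 21 = 8, 71 mod 9 = 8, 71 mod 14 = 1.

x ≡ 71 (mod 126).


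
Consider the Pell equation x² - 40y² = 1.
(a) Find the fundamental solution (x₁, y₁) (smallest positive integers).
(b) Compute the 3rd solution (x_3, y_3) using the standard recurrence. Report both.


Step 1: Find the fundamental solution (x₁, y₁) of x² - 40y² = 1.
  Expand √40 as a continued fraction. a₀ = ⌊√40⌋ = 6; iterate m_{k+1} = d_k·a_k − m_k, d_{k+1} = (40 − m_{k+1}²)/d_k, a_{k+1} = ⌊(a₀ + m_{k+1})/d_{k+1}⌋ (starting m₀ = 0, d₀ = 1), with convergents p_k = a_k·p_{k-1} + p_{k-2}, q_k = a_k·q_{k-1} + q_{k-2} (p₋₁ = 1, q₋₁ = 0):
  k = 0: a₀ = 6; p₀/q₀ = 6/1; p₀² − 40·q₀² = 36 − 40 = -4.
  k = 1: m = 6, d = 4, a = ⌊(6 + 6)/4⌋ = 3; p/q = (3·6 + 1)/(3·1 + 0) = 19/3; p² − 40·q² = 361 − 360 = 1.
  The first convergent with p² − 40·q² = 1 gives the fundamental solution (x₁, y₁) = (19, 3).
Step 2: Apply the recurrence (x_{n+1}, y_{n+1}) = (x₁x_n + 40y₁y_n, x₁y_n + y₁x_n) repeatedly.
  From (x_1, y_1) = (19, 3): x_2 = 19·19 + 40·3·3 = 721; y_2 = 19·3 + 3·19 = 114.
  From (x_2, y_2) = (721, 114): x_3 = 19·721 + 40·3·114 = 27379; y_3 = 19·114 + 3·721 = 4329.
Step 3: Verify x_3² - 40·y_3² = 749609641 - 749609640 = 1 (should be 1). ✓

(x_1, y_1) = (19, 3); (x_3, y_3) = (27379, 4329).


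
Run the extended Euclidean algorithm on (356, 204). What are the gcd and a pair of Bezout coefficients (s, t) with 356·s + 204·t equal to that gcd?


Euclidean algorithm on (356, 204) — divide until remainder is 0:
  356 = 1 · 204 + 152
  204 = 1 · 152 + 52
  152 = 2 · 52 + 48
  52 = 1 · 48 + 4
  48 = 12 · 4 + 0
gcd(356, 204) = 4.
Track Bezout coefficients alongside the remainders: start with r₀ = 356 = a·1 + b·0 (s = 1, t = 0) and r₁ = 204 = a·0 + b·1 (s = 0, t = 1); each new remainder r_{k+1} = r_{k-1} − q_k·r_k inherits s_{k+1} = s_{k-1} − q_k·s_k, t_{k+1} = t_{k-1} − q_k·t_k, so r_k = a·s_k + b·t_k at every step:
  q = 1: r = 152, s = 1 − 1·0 = 1, t = 0 − 1·1 = -1  (check: 356·1 + 204·(-1) = 152)
  q = 1: r = 52, s = 0 − 1·1 = -1, t = 1 − 1·(-1) = 2  (check: 356·(-1) + 204·2 = 52)
  q = 2: r = 48, s = 1 − 2·(-1) = 3, t = -1 − 2·2 = -5  (check: 356·3 + 204·(-5) = 48)
  q = 1: r = 4, s = -1 − 1·3 = -4, t = 2 − 1·(-5) = 7  (check: 356·(-4) + 204·7 = 4)
The row with r = 4 (the gcd) gives the Bezout coefficients s = -4, t = 7.
Result: 356 · (-4) + 204 · (7) = 4.

gcd(356, 204) = 4; s = -4, t = 7 (check: 356·(-4) + 204·7 = 4).


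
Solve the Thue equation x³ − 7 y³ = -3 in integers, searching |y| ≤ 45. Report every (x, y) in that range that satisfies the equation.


The equation is x³ - 7y³ = -3. For fixed y, x³ = 7·y³ − 3, so a solution requires the RHS to be a perfect cube.
Strategy: iterate y from -45 to 45, compute RHS = 7·y³ − 3, and check whether it is a (positive or negative) perfect cube.
Check small values of y:
  y = 0: RHS = -3 is not a perfect cube.
  y = 1: RHS = 4 is not a perfect cube.
  y = -1: RHS = -10 is not a perfect cube.
  y = 2: RHS = 53 is not a perfect cube.
  y = -2: RHS = -59 is not a perfect cube.
  y = 3: RHS = 186 is not a perfect cube.
  y = -3: RHS = -192 is not a perfect cube.
Continuing the search up to |y| = 45 finds no solutions either.
No (x, y) in the scanned range satisfies the equation.

No integer solutions with |y| ≤ 45.


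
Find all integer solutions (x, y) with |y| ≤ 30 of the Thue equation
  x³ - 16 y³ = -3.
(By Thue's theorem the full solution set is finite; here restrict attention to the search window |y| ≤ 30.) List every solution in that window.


The equation is x³ - 16y³ = -3. For fixed y, x³ = 16·y³ − 3, so a solution requires the RHS to be a perfect cube.
Strategy: iterate y from -30 to 30, compute RHS = 16·y³ − 3, and check whether it is a (positive or negative) perfect cube.
Check small values of y:
  y = 0: RHS = -3 is not a perfect cube.
  y = 1: RHS = 13 is not a perfect cube.
  y = -1: RHS = -19 is not a perfect cube.
  y = 2: RHS = 125 = (5)³ ⇒ x = 5 works.
  y = -2: RHS = -131 is not a perfect cube.
  y = 3: RHS = 429 is not a perfect cube.
  y = -3: RHS = -435 is not a perfect cube.
Continuing the search up to |y| = 30 finds no further solutions beyond those listed.
Collected solutions: (5, 2).

Solutions (with |y| ≤ 30): (5, 2).


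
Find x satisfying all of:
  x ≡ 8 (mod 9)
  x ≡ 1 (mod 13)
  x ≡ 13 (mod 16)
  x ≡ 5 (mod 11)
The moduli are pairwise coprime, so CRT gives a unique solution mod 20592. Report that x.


Product of moduli M = 9 · 13 · 16 · 11 = 20592.
Merge one congruence at a time:
  Start: x ≡ 8 (mod 9).
  Combine with x ≡ 1 (mod 13); new modulus lcm = 117.
    Write x = 8 + 9·t and substitute into x ≡ 1 (mod 13): 9·t ≡ 1 − 8 = -7 (mod 13).
    Reduce coefficients mod 13: 9·t ≡ 6 (mod 13).
    The inverse of 9 mod 13 is 3 (since 9·3 = 27 = 2·13 + 1), so t ≡ 3·6 = 18 ≡ 5 (mod 13).
    Then x = 8 + 9·5 = 53, valid modulo lcm(9, 13) = 117: x ≡ 53 (mod 117).
  Combine with x ≡ 13 (mod 16); new modulus lcm = 1872.
    Write x = 53 + 117·t and substitute into x ≡ 13 (mod 16): 117·t ≡ 13 − 53 = -40 (mod 16).
    Reduce coefficients mod 16: 5·t ≡ 8 (mod 16).
    The inverse of 5 mod 16 is 13 (since 5·13 = 65 = 4·16 + 1), so t ≡ 13·8 = 104 ≡ 8 (mod 16).
    Then x = 53 + 117·8 = 989, valid modulo lcm(117, 16) = 1872: x ≡ 989 (mod 1872).
  Combine with x ≡ 5 (mod 11); new modulus lcm = 20592.
    Write x = 989 + 1872·t and substitute into x ≡ 5 (mod 11): 1872·t ≡ 5 − 989 = -984 (mod 11).
    Reduce coefficients mod 11: 2·t ≡ 6 (mod 11).
    The inverse of 2 mod 11 is 6 (since 2·6 = 12 = 1·11 + 1), so t ≡ 6·6 = 36 ≡ 3 (mod 11).
    Then x = 989 + 1872·3 = 6605, valid modulo lcm(1872, 11) = 20592: x ≡ 6605 (mod 20592).
Verify against each original: 6605 mod 9 = 8, 6605 mod 13 = 1, 6605 mod 16 = 13, 6605 mod 11 = 5.

x ≡ 6605 (mod 20592).


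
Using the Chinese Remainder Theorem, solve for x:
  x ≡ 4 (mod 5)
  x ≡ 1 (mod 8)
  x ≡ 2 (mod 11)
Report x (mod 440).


Moduli 5, 8, 11 are pairwise coprime; by CRT there is a unique solution modulo M = 5 · 8 · 11 = 440.
Solve pairwise, accumulating the modulus:
  Start with x ≡ 4 (mod 5).
  Combine with x ≡ 1 (mod 8): since gcd(5, 8) = 1, we get a unique residue mod 40.
    Write x = 4 + 5·t and substitute into x ≡ 1 (mod 8): 5·t ≡ 1 − 4 = -3 (mod 8).
    Reduce coefficients mod 8: 5·t ≡ 5 (mod 8).
    The inverse of 5 mod 8 is 5 (since 5·5 = 25 = 3·8 + 1), so t ≡ 5·5 = 25 ≡ 1 (mod 8).
    Then x = 4 + 5·1 = 9, valid modulo lcm(5, 8) = 40: x ≡ 9 (mod 40).
  Combine with x ≡ 2 (mod 11): since gcd(40, 11) = 1, we get a unique residue mod 440.
    Write x = 9 + 40·t and substitute into x ≡ 2 (mod 11): 40·t ≡ 2 − 9 = -7 (mod 11).
    Reduce coefficients mod 11: 7·t ≡ 4 (mod 11).
    The inverse of 7 mod 11 is 8 (since 7·8 = 56 = 5·11 + 1), so t ≡ 8·4 = 32 ≡ 10 (mod 11).
    Then x = 9 + 40·10 = 409, valid modulo lcm(40, 11) = 440: x ≡ 409 (mod 440).
Verify: 409 mod 5 = 4 ✓, 409 mod 8 = 1 ✓, 409 mod 11 = 2 ✓.

x ≡ 409 (mod 440).


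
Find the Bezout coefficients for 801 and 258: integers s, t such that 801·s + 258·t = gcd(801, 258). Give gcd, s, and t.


Euclidean algorithm on (801, 258) — divide until remainder is 0:
  801 = 3 · 258 + 27
  258 = 9 · 27 + 15
  27 = 1 · 15 + 12
  15 = 1 · 12 + 3
  12 = 4 · 3 + 0
gcd(801, 258) = 3.
Track Bezout coefficients alongside the remainders: start with r₀ = 801 = a·1 + b·0 (s = 1, t = 0) and r₁ = 258 = a·0 + b·1 (s = 0, t = 1); each new remainder r_{k+1} = r_{k-1} − q_k·r_k inherits s_{k+1} = s_{k-1} − q_k·s_k, t_{k+1} = t_{k-1} − q_k·t_k, so r_k = a·s_k + b·t_k at every step:
  q = 3: r = 27, s = 1 − 3·0 = 1, t = 0 − 3·1 = -3  (check: 801·1 + 258·(-3) = 27)
  q = 9: r = 15, s = 0 − 9·1 = -9, t = 1 − 9·(-3) = 28  (check: 801·(-9) + 258·28 = 15)
  q = 1: r = 12, s = 1 − 1·(-9) = 10, t = -3 − 1·28 = -31  (check: 801·10 + 258·(-31) = 12)
  q = 1: r = 3, s = -9 − 1·10 = -19, t = 28 − 1·(-31) = 59  (check: 801·(-19) + 258·59 = 3)
The row with r = 3 (the gcd) gives the Bezout coefficients s = -19, t = 59.
Result: 801 · (-19) + 258 · (59) = 3.

gcd(801, 258) = 3; s = -19, t = 59 (check: 801·(-19) + 258·59 = 3).


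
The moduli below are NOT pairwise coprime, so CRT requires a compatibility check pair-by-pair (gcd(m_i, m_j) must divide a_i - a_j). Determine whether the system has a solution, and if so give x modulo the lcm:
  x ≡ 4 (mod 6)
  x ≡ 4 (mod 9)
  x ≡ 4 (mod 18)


Moduli 6, 9, 18 are not pairwise coprime, so CRT works modulo lcm(m_i) when all pairwise compatibility conditions hold.
Pairwise compatibility: gcd(m_i, m_j) must divide a_i - a_j for every pair.
Merge one congruence at a time:
  Start: x ≡ 4 (mod 6).
  Combine with x ≡ 4 (mod 9): gcd(6, 9) = 3; 4 - 4 = 0, which IS divisible by 3, so compatible.
    Write x = 4 + 6·t and substitute into x ≡ 4 (mod 9): 6·t ≡ 4 − 4 = 0 (mod 9).
    Divide the congruence (and modulus) by g = 3: 2·t ≡ 0 (mod 3).
    The inverse of 2 mod 3 is 2 (since 2·2 = 4 = 1·3 + 1), so t ≡ 2·0 = 0 ≡ 0 (mod 3).
    Then x = 4 + 6·0 = 4, valid modulo lcm(6, 9) = 18: x ≡ 4 (mod 18).
  Combine with x ≡ 4 (mod 18): gcd(18, 18) = 18; 4 - 4 = 0, which IS divisible by 18, so compatible.
    Write x = 4 + 18·t and substitute into x ≡ 4 (mod 18): 18·t ≡ 4 − 4 = 0 (mod 18).
    Divide the congruence (and modulus) by g = 18: 1·t ≡ 0 (mod 1).
    Modulo 1 every t works; take t = 0.
    Then x = 4 + 18·0 = 4, valid modulo lcm(18, 18) = 18: x ≡ 4 (mod 18).
Verify: 4 mod 6 = 4, 4 mod 9 = 4, 4 mod 18 = 4.

x ≡ 4 (mod 18).


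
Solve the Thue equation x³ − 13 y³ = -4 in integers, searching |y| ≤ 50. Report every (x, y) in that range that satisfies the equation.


The equation is x³ - 13y³ = -4. For fixed y, x³ = 13·y³ − 4, so a solution requires the RHS to be a perfect cube.
Strategy: iterate y from -50 to 50, compute RHS = 13·y³ − 4, and check whether it is a (positive or negative) perfect cube.
Check small values of y:
  y = 0: RHS = -4 is not a perfect cube.
  y = 1: RHS = 9 is not a perfect cube.
  y = -1: RHS = -17 is not a perfect cube.
  y = 2: RHS = 100 is not a perfect cube.
  y = -2: RHS = -108 is not a perfect cube.
  y = 3: RHS = 347 is not a perfect cube.
  y = -3: RHS = -355 is not a perfect cube.
Continuing the search up to |y| = 50 finds no solutions either.
No (x, y) in the scanned range satisfies the equation.

No integer solutions with |y| ≤ 50.


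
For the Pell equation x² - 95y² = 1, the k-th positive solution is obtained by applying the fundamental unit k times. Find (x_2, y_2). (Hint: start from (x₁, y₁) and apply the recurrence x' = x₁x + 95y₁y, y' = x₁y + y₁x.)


Step 1: Find the fundamental solution (x₁, y₁) of x² - 95y² = 1.
  Expand √95 as a continued fraction. a₀ = ⌊√95⌋ = 9; iterate m_{k+1} = d_k·a_k − m_k, d_{k+1} = (95 − m_{k+1}²)/d_k, a_{k+1} = ⌊(a₀ + m_{k+1})/d_{k+1}⌋ (starting m₀ = 0, d₀ = 1), with convergents p_k = a_k·p_{k-1} + p_{k-2}, q_k = a_k·q_{k-1} + q_{k-2} (p₋₁ = 1, q₋₁ = 0):
  k = 0: a₀ = 9; p₀/q₀ = 9/1; p₀² − 95·q₀² = 81 − 95 = -14.
  k = 1: m = 9, d = 14, a = ⌊(9 + 9)/14⌋ = 1; p/q = (1·9 + 1)/(1·1 + 0) = 10/1; p² − 95·q² = 100 − 95 = 5.
  k = 2: m = 5, d = 5, a = ⌊(9 + 5)/5⌋ = 2; p/q = (2·10 + 9)/(2·1 + 1) = 29/3; p² − 95·q² = 841 − 855 = -14.
  k = 3: m = 5, d = 14, a = ⌊(9 + 5)/14⌋ = 1; p/q = (1·29 + 10)/(1·3 + 1) = 39/4; p² − 95·q² = 1521 − 1520 = 1.
  The first convergent with p² − 95·q² = 1 gives the fundamental solution (x₁, y₁) = (39, 4).
Step 2: Apply the recurrence (x_{n+1}, y_{n+1}) = (x₁x_n + 95y₁y_n, x₁y_n + y₁x_n) repeatedly.
  From (x_1, y_1) = (39, 4): x_2 = 39·39 + 95·4·4 = 3041; y_2 = 39·4 + 4·39 = 312.
Step 3: Verify x_2² - 95·y_2² = 9247681 - 9247680 = 1 (should be 1). ✓

(x_1, y_1) = (39, 4); (x_2, y_2) = (3041, 312).


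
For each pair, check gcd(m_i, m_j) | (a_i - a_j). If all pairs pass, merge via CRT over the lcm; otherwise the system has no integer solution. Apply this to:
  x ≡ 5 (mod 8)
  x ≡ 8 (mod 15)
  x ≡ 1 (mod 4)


Moduli 8, 15, 4 are not pairwise coprime, so CRT works modulo lcm(m_i) when all pairwise compatibility conditions hold.
Pairwise compatibility: gcd(m_i, m_j) must divide a_i - a_j for every pair.
Merge one congruence at a time:
  Start: x ≡ 5 (mod 8).
  Combine with x ≡ 8 (mod 15): gcd(8, 15) = 1; 8 - 5 = 3, which IS divisible by 1, so compatible.
    Write x = 5 + 8·t and substitute into x ≡ 8 (mod 15): 8·t ≡ 8 − 5 = 3 (mod 15).
    The inverse of 8 mod 15 is 2 (since 8·2 = 16 = 1·15 + 1), so t ≡ 2·3 = 6 ≡ 6 (mod 15).
    Then x = 5 + 8·6 = 53, valid modulo lcm(8, 15) = 120: x ≡ 53 (mod 120).
  Combine with x ≡ 1 (mod 4): gcd(120, 4) = 4; 1 - 53 = -52, which IS divisible by 4, so compatible.
    Write x = 53 + 120·t and substitute into x ≡ 1 (mod 4): 120·t ≡ 1 − 53 = -52 (mod 4).
    Divide the congruence (and modulus) by g = 4: 30·t ≡ -13 (mod 1).
    Modulo 1 every t works; take t = 0.
    Then x = 53 + 120·0 = 53, valid modulo lcm(120, 4) = 120: x ≡ 53 (mod 120).
Verify: 53 mod 8 = 5, 53 mod 15 = 8, 53 mod 4 = 1.

x ≡ 53 (mod 120).


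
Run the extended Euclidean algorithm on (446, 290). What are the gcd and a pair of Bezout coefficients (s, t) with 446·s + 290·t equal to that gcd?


Euclidean algorithm on (446, 290) — divide until remainder is 0:
  446 = 1 · 290 + 156
  290 = 1 · 156 + 134
  156 = 1 · 134 + 22
  134 = 6 · 22 + 2
  22 = 11 · 2 + 0
gcd(446, 290) = 2.
Track Bezout coefficients alongside the remainders: start with r₀ = 446 = a·1 + b·0 (s = 1, t = 0) and r₁ = 290 = a·0 + b·1 (s = 0, t = 1); each new remainder r_{k+1} = r_{k-1} − q_k·r_k inherits s_{k+1} = s_{k-1} − q_k·s_k, t_{k+1} = t_{k-1} − q_k·t_k, so r_k = a·s_k + b·t_k at every step:
  q = 1: r = 156, s = 1 − 1·0 = 1, t = 0 − 1·1 = -1  (check: 446·1 + 290·(-1) = 156)
  q = 1: r = 134, s = 0 − 1·1 = -1, t = 1 − 1·(-1) = 2  (check: 446·(-1) + 290·2 = 134)
  q = 1: r = 22, s = 1 − 1·(-1) = 2, t = -1 − 1·2 = -3  (check: 446·2 + 290·(-3) = 22)
  q = 6: r = 2, s = -1 − 6·2 = -13, t = 2 − 6·(-3) = 20  (check: 446·(-13) + 290·20 = 2)
The row with r = 2 (the gcd) gives the Bezout coefficients s = -13, t = 20.
Result: 446 · (-13) + 290 · (20) = 2.

gcd(446, 290) = 2; s = -13, t = 20 (check: 446·(-13) + 290·20 = 2).


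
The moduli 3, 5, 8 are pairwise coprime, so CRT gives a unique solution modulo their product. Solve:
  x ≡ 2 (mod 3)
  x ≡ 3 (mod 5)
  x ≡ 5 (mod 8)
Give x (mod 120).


Moduli 3, 5, 8 are pairwise coprime; by CRT there is a unique solution modulo M = 3 · 5 · 8 = 120.
Solve pairwise, accumulating the modulus:
  Start with x ≡ 2 (mod 3).
  Combine with x ≡ 3 (mod 5): since gcd(3, 5) = 1, we get a unique residue mod 15.
    Write x = 2 + 3·t and substitute into x ≡ 3 (mod 5): 3·t ≡ 3 − 2 = 1 (mod 5).
    The inverse of 3 mod 5 is 2 (since 3·2 = 6 = 1·5 + 1), so t ≡ 2·1 = 2 ≡ 2 (mod 5).
    Then x = 2 + 3·2 = 8, valid modulo lcm(3, 5) = 15: x ≡ 8 (mod 15).
  Combine with x ≡ 5 (mod 8): since gcd(15, 8) = 1, we get a unique residue mod 120.
    Write x = 8 + 15·t and substitute into x ≡ 5 (mod 8): 15·t ≡ 5 − 8 = -3 (mod 8).
    Reduce coefficients mod 8: 7·t ≡ 5 (mod 8).
    The inverse of 7 mod 8 is 7 (since 7·7 = 49 = 6·8 + 1), so t ≡ 7·5 = 35 ≡ 3 (mod 8).
    Then x = 8 + 15·3 = 53, valid modulo lcm(15, 8) = 120: x ≡ 53 (mod 120).
Verify: 53 mod 3 = 2 ✓, 53 mod 5 = 3 ✓, 53 mod 8 = 5 ✓.

x ≡ 53 (mod 120).


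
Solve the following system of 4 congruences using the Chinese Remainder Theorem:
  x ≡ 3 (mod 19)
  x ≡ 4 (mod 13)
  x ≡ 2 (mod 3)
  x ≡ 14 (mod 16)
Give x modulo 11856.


Product of moduli M = 19 · 13 · 3 · 16 = 11856.
Merge one congruence at a time:
  Start: x ≡ 3 (mod 19).
  Combine with x ≡ 4 (mod 13); new modulus lcm = 247.
    Write x = 3 + 19·t and substitute into x ≡ 4 (mod 13): 19·t ≡ 4 − 3 = 1 (mod 13).
    Reduce coefficients mod 13: 6·t ≡ 1 (mod 13).
    The inverse of 6 mod 13 is 11 (since 6·11 = 66 = 5·13 + 1), so t ≡ 11·1 = 11 ≡ 11 (mod 13).
    Then x = 3 + 19·11 = 212, valid modulo lcm(19, 13) = 247: x ≡ 212 (mod 247).
  Combine with x ≡ 2 (mod 3); new modulus lcm = 741.
    Write x = 212 + 247·t and substitute into x ≡ 2 (mod 3): 247·t ≡ 2 − 212 = -210 (mod 3).
    Reduce coefficients mod 3: 1·t ≡ 0 (mod 3).
    So t ≡ 0 (mod 3).
    Then x = 212 + 247·0 = 212, valid modulo lcm(247, 3) = 741: x ≡ 212 (mod 741).
  Combine with x ≡ 14 (mod 16); new modulus lcm = 11856.
    Write x = 212 + 741·t and substitute into x ≡ 14 (mod 16): 741·t ≡ 14 − 212 = -198 (mod 16).
    Reduce coefficients mod 16: 5·t ≡ 10 (mod 16).
    The inverse of 5 mod 16 is 13 (since 5·13 = 65 = 4·16 + 1), so t ≡ 13·10 = 130 ≡ 2 (mod 16).
    Then x = 212 + 741·2 = 1694, valid modulo lcm(741, 16) = 11856: x ≡ 1694 (mod 11856).
Verify against each original: 1694 mod 19 = 3, 1694 mod 13 = 4, 1694 mod 3 = 2, 1694 mod 16 = 14.

x ≡ 1694 (mod 11856).


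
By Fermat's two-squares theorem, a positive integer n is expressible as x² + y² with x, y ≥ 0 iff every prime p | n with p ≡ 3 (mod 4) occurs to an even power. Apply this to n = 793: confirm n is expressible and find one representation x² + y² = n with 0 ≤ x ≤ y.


Step 1: Factor n = 793 = 13 · 61.
Step 2: Check the mod-4 condition on each prime factor: 13 ≡ 1 (mod 4), exponent 1; 61 ≡ 1 (mod 4), exponent 1.
All primes ≡ 3 (mod 4) appear to even exponent (or don't appear), so by the two-squares theorem n IS expressible as a sum of two squares.
Step 3: Build a representation. Here n = 13 · 61 is a product of primes ≡ 1 (mod 4). Each prime p ≡ 1 (mod 4) is itself a sum of two squares; find a² by testing p − a² for a perfect square:
  13: 13 − 1² = 12, 13 − 2² = 9 = 3² ⇒ 13 = 2² + 3².
  61: 61 − 1² = 60, 61 − 2² = 57, 61 − 3² = 52, 61 − 4² = 45, 61 − 5² = 36 = 6² ⇒ 61 = 5² + 6².
  Combine using the Brahmagupta–Fibonacci identity (a² + b²)(c² + d²) = (ac − bd)² + (ad + bc)² = (ac + bd)² + (ad − bc)²:
  13 · 61 = 793: from (2² + 3²)(5² + 6²), take (2·5 − 3·6, 2·6 + 3·5) = (10 − 18, 12 + 15) = (-8, 27); dropping signs (only squares matter) gives (8, 27); check 8² + 27² = 64 + 729 = 793 ✓.
Step 4: Order so x ≤ y and verify: 8² + 27² = 64 + 729 = 793 = n. ✓

n = 793 = 8² + 27² (one valid representation with x ≤ y).
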